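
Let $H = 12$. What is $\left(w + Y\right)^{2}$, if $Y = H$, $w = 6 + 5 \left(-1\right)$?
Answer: $169$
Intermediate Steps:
$w = 1$ ($w = 6 - 5 = 1$)
$Y = 12$
$\left(w + Y\right)^{2} = \left(1 + 12\right)^{2} = 13^{2} = 169$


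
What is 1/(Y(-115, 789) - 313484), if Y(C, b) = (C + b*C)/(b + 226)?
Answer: -203/63655422 ≈ -3.1890e-6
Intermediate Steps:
Y(C, b) = (C + C*b)/(226 + b)
1/(Y(-115, 789) - 313484) = 1/(-115*(1 + 789)/(226 + 789) - 313484) = 1/(-115*790/1015 - 313484) = 1/(-115*1/1015*790 - 313484) = 1/(-18170/203 - 313484) = 1/(-63655422/203) = -203/63655422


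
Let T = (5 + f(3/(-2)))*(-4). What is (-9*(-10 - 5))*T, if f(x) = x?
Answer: -1890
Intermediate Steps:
T = -14 (T = (5 + 3/(-2))*(-4) = (5 + 3*(-1/2))*(-4) = (5 - 3/2)*(-4) = (7/2)*(-4) = -14)
(-9*(-10 - 5))*T = -9*(-10 - 5)*(-14) = -9*(-15)*(-14) = 135*(-14) = -1890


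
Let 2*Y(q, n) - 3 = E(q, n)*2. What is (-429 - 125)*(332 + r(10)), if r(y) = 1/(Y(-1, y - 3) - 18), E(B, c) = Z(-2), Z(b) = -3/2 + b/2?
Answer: -3494078/19 ≈ -1.8390e+5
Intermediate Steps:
Z(b) = -3/2 + b/2 (Z(b) = -3*½ + b*(½) = -3/2 + b/2)
E(B, c) = -5/2 (E(B, c) = -3/2 + (½)*(-2) = -3/2 - 1 = -5/2)
Y(q, n) = -1 (Y(q, n) = 3/2 + (-5/2*2)/2 = 3/2 + (½)*(-5) = 3/2 - 5/2 = -1)
r(y) = -1/19 (r(y) = 1/(-1 - 18) = 1/(-19) = -1/19)
(-429 - 125)*(332 + r(10)) = (-429 - 125)*(332 - 1/19) = -554*6307/19 = -3494078/19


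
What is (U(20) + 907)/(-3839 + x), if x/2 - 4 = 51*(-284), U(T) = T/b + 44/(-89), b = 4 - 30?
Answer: -1047937/37948443 ≈ -0.027615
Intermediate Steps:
b = -26
U(T) = -44/89 - T/26 (U(T) = T/(-26) + 44/(-89) = T*(-1/26) + 44*(-1/89) = -T/26 - 44/89 = -44/89 - T/26)
x = -28960 (x = 8 + 2*(51*(-284)) = 8 + 2*(-14484) = 8 - 28968 = -28960)
(U(20) + 907)/(-3839 + x) = ((-44/89 - 1/26*20) + 907)/(-3839 - 28960) = ((-44/89 - 10/13) + 907)/(-32799) = (-1462/1157 + 907)*(-1/32799) = (1047937/1157)*(-1/32799) = -1047937/37948443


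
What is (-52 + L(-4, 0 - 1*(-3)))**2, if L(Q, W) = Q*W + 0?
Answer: 4096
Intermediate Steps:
L(Q, W) = Q*W
(-52 + L(-4, 0 - 1*(-3)))**2 = (-52 - 4*(0 - 1*(-3)))**2 = (-52 - 4*(0 + 3))**2 = (-52 - 4*3)**2 = (-52 - 12)**2 = (-64)**2 = 4096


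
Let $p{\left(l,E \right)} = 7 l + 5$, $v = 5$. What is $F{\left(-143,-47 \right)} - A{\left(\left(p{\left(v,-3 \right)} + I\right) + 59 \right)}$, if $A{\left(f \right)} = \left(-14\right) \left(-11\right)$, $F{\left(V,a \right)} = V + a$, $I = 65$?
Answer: $-344$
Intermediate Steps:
$p{\left(l,E \right)} = 5 + 7 l$
$A{\left(f \right)} = 154$
$F{\left(-143,-47 \right)} - A{\left(\left(p{\left(v,-3 \right)} + I\right) + 59 \right)} = \left(-143 - 47\right) - 154 = -190 - 154 = -344$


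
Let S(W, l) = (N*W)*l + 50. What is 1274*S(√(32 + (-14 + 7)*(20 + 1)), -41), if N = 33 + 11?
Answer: 63700 - 2298296*I*√115 ≈ 63700.0 - 2.4646e+7*I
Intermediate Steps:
N = 44
S(W, l) = 50 + 44*W*l (S(W, l) = (44*W)*l + 50 = 44*W*l + 50 = 50 + 44*W*l)
1274*S(√(32 + (-14 + 7)*(20 + 1)), -41) = 1274*(50 + 44*√(32 + (-14 + 7)*(20 + 1))*(-41)) = 1274*(50 + 44*√(32 - 7*21)*(-41)) = 1274*(50 + 44*√(32 - 147)*(-41)) = 1274*(50 + 44*√(-115)*(-41)) = 1274*(50 + 44*(I*√115)*(-41)) = 1274*(50 - 1804*I*√115) = 63700 - 2298296*I*√115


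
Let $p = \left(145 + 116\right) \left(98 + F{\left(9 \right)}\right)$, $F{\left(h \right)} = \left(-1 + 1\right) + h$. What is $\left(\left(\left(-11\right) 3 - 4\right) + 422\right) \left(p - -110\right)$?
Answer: $10794245$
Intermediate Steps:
$F{\left(h \right)} = h$ ($F{\left(h \right)} = 0 + h = h$)
$p = 27927$ ($p = \left(145 + 116\right) \left(98 + 9\right) = 261 \cdot 107 = 27927$)
$\left(\left(\left(-11\right) 3 - 4\right) + 422\right) \left(p - -110\right) = \left(\left(\left(-11\right) 3 - 4\right) + 422\right) \left(27927 - -110\right) = \left(\left(-33 - 4\right) + 422\right) \left(27927 + 110\right) = \left(-37 + 422\right) 28037 = 385 \cdot 28037 = 10794245$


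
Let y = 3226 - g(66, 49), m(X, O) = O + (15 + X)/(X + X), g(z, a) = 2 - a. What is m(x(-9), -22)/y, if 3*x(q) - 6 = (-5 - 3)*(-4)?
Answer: -1589/248748 ≈ -0.0063880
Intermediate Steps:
x(q) = 38/3 (x(q) = 2 + ((-5 - 3)*(-4))/3 = 2 + (-8*(-4))/3 = 2 + (⅓)*32 = 2 + 32/3 = 38/3)
m(X, O) = O + (15 + X)/(2*X) (m(X, O) = O + (15 + X)/((2*X)) = O + (15 + X)*(1/(2*X)) = O + (15 + X)/(2*X))
y = 3273 (y = 3226 - (2 - 1*49) = 3226 - (2 - 49) = 3226 - 1*(-47) = 3226 + 47 = 3273)
m(x(-9), -22)/y = (½ - 22 + 15/(2*(38/3)))/3273 = (½ - 22 + (15/2)*(3/38))*(1/3273) = (½ - 22 + 45/76)*(1/3273) = -1589/76*1/3273 = -1589/248748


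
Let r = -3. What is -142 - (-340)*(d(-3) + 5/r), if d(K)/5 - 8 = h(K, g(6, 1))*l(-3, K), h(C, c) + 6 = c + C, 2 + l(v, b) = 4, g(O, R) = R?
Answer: -42926/3 ≈ -14309.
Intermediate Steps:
l(v, b) = 2 (l(v, b) = -2 + 4 = 2)
h(C, c) = -6 + C + c (h(C, c) = -6 + (c + C) = -6 + (C + c) = -6 + C + c)
d(K) = -10 + 10*K (d(K) = 40 + 5*((-6 + K + 1)*2) = 40 + 5*((-5 + K)*2) = 40 + 5*(-10 + 2*K) = 40 + (-50 + 10*K) = -10 + 10*K)
-142 - (-340)*(d(-3) + 5/r) = -142 - (-340)*((-10 + 10*(-3)) + 5/(-3)) = -142 - (-340)*((-10 - 30) + 5*(-⅓)) = -142 - (-340)*(-40 - 5/3) = -142 - (-340)*(-125)/3 = -142 - 68*625/3 = -142 - 42500/3 = -42926/3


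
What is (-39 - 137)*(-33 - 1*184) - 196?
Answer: 37996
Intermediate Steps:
(-39 - 137)*(-33 - 1*184) - 196 = -176*(-33 - 184) - 196 = -176*(-217) - 196 = 38192 - 196 = 37996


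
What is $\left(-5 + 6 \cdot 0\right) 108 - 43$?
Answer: $-583$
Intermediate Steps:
$\left(-5 + 6 \cdot 0\right) 108 - 43 = \left(-5 + 0\right) 108 - 43 = \left(-5\right) 108 - 43 = -540 - 43 = -583$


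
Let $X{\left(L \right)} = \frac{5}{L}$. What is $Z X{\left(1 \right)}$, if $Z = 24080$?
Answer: $120400$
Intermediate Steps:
$Z X{\left(1 \right)} = 24080 \cdot \frac{5}{1} = 24080 \cdot 5 \cdot 1 = 24080 \cdot 5 = 120400$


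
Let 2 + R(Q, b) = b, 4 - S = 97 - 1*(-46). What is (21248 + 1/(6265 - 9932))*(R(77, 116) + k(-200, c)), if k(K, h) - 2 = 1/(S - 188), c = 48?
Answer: 2955447537365/1199109 ≈ 2.4647e+6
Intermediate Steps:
S = -139 (S = 4 - (97 - 1*(-46)) = 4 - (97 + 46) = 4 - 1*143 = 4 - 143 = -139)
k(K, h) = 653/327 (k(K, h) = 2 + 1/(-139 - 188) = 2 + 1/(-327) = 2 - 1/327 = 653/327)
R(Q, b) = -2 + b
(21248 + 1/(6265 - 9932))*(R(77, 116) + k(-200, c)) = (21248 + 1/(6265 - 9932))*((-2 + 116) + 653/327) = (21248 + 1/(-3667))*(114 + 653/327) = (21248 - 1/3667)*(37931/327) = (77916415/3667)*(37931/327) = 2955447537365/1199109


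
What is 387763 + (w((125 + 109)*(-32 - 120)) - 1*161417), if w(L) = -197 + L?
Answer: 190581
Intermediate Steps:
387763 + (w((125 + 109)*(-32 - 120)) - 1*161417) = 387763 + ((-197 + (125 + 109)*(-32 - 120)) - 1*161417) = 387763 + ((-197 + 234*(-152)) - 161417) = 387763 + ((-197 - 35568) - 161417) = 387763 + (-35765 - 161417) = 387763 - 197182 = 190581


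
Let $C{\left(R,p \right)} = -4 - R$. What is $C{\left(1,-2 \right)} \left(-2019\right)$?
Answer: $10095$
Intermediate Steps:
$C{\left(1,-2 \right)} \left(-2019\right) = \left(-4 - 1\right) \left(-2019\right) = \left(-5\right) \left(-2019\right) = 10095$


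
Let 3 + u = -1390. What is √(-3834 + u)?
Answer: I*√5227 ≈ 72.298*I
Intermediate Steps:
u = -1393 (u = -3 - 1390 = -1393)
√(-3834 + u) = √(-3834 - 1393) = √(-5227) = I*√5227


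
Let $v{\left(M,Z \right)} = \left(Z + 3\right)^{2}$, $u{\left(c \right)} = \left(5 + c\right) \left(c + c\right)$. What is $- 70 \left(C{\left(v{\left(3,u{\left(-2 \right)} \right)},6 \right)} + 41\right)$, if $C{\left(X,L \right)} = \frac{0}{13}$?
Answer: $-2870$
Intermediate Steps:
$u{\left(c \right)} = 2 c \left(5 + c\right)$ ($u{\left(c \right)} = \left(5 + c\right) 2 c = 2 c \left(5 + c\right)$)
$v{\left(M,Z \right)} = \left(3 + Z\right)^{2}$
$C{\left(X,L \right)} = 0$ ($C{\left(X,L \right)} = 0 \cdot \frac{1}{13} = 0$)
$- 70 \left(C{\left(v{\left(3,u{\left(-2 \right)} \right)},6 \right)} + 41\right) = - 70 \left(0 + 41\right) = \left(-70\right) 41 = -2870$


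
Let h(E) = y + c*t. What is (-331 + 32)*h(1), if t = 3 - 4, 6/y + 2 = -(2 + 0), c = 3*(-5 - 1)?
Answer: -9867/2 ≈ -4933.5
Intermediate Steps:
c = -18 (c = 3*(-6) = -18)
y = -3/2 (y = 6/(-2 - (2 + 0)) = 6/(-2 - 1*2) = 6/(-2 - 2) = 6/(-4) = 6*(-¼) = -3/2 ≈ -1.5000)
t = -1
h(E) = 33/2 (h(E) = -3/2 - 18*(-1) = -3/2 + 18 = 33/2)
(-331 + 32)*h(1) = (-331 + 32)*(33/2) = -299*33/2 = -9867/2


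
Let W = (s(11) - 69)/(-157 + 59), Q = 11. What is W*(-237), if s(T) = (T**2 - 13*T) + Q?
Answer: -9480/49 ≈ -193.47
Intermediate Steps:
s(T) = 11 + T**2 - 13*T (s(T) = (T**2 - 13*T) + 11 = 11 + T**2 - 13*T)
W = 40/49 (W = ((11 + 11**2 - 13*11) - 69)/(-157 + 59) = ((11 + 121 - 143) - 69)/(-98) = (-11 - 69)*(-1/98) = -80*(-1/98) = 40/49 ≈ 0.81633)
W*(-237) = (40/49)*(-237) = -9480/49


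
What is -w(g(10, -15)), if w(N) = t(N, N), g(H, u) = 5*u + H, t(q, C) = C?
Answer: 65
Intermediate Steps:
g(H, u) = H + 5*u
w(N) = N
-w(g(10, -15)) = -(10 + 5*(-15)) = -(10 - 75) = -1*(-65) = 65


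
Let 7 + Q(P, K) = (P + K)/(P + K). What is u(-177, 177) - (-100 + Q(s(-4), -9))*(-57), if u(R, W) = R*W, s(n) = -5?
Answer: -37371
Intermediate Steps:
Q(P, K) = -6 (Q(P, K) = -7 + (P + K)/(P + K) = -7 + (K + P)/(K + P) = -7 + 1 = -6)
u(-177, 177) - (-100 + Q(s(-4), -9))*(-57) = -177*177 - (-100 - 6)*(-57) = -31329 - (-106)*(-57) = -31329 - 1*6042 = -31329 - 6042 = -37371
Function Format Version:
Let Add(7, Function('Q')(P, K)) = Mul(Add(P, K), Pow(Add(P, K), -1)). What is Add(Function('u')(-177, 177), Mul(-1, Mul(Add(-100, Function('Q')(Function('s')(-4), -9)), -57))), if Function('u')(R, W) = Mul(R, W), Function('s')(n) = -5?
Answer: -37371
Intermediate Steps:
Function('Q')(P, K) = -6 (Function('Q')(P, K) = Add(-7, Mul(Add(P, K), Pow(Add(P, K), -1))) = Add(-7, Mul(Add(K, P), Pow(Add(K, P), -1))) = Add(-7, 1) = -6)
Add(Function('u')(-177, 177), Mul(-1, Mul(Add(-100, Function('Q')(Function('s')(-4), -9)), -57))) = Add(Mul(-177, 177), Mul(-1, Mul(Add(-100, -6), -57))) = Add(-31329, Mul(-1, Mul(-106, -57))) = Add(-31329, Mul(-1, 6042)) = Add(-31329, -6042) = -37371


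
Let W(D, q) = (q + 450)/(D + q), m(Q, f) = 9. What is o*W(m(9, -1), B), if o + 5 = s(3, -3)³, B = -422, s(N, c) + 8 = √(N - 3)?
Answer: 2068/59 ≈ 35.051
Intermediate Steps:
s(N, c) = -8 + √(-3 + N) (s(N, c) = -8 + √(N - 3) = -8 + √(-3 + N))
o = -517 (o = -5 + (-8 + √(-3 + 3))³ = -5 + (-8 + √0)³ = -5 + (-8 + 0)³ = -5 + (-8)³ = -5 - 512 = -517)
W(D, q) = (450 + q)/(D + q)
o*W(m(9, -1), B) = -517*(450 - 422)/(9 - 422) = -517*28/(-413) = -(-517)*28/413 = -517*(-4/59) = 2068/59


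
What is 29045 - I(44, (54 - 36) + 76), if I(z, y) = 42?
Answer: 29003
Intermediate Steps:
29045 - I(44, (54 - 36) + 76) = 29045 - 1*42 = 29045 - 42 = 29003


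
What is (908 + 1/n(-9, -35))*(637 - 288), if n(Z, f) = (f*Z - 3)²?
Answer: 30847535197/97344 ≈ 3.1689e+5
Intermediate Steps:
n(Z, f) = (-3 + Z*f)² (n(Z, f) = (Z*f - 3)² = (-3 + Z*f)²)
(908 + 1/n(-9, -35))*(637 - 288) = (908 + 1/((-3 - 9*(-35))²))*(637 - 288) = (908 + 1/((-3 + 315)²))*349 = (908 + 1/(312²))*349 = (908 + 1/97344)*349 = (88388353/97344)*349 = 30847535197/97344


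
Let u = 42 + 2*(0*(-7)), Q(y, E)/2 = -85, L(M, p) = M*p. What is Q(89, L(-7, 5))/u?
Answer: -85/21 ≈ -4.0476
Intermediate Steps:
Q(y, E) = -170 (Q(y, E) = 2*(-85) = -170)
u = 42 (u = 42 + 2*0 = 42 + 0 = 42)
Q(89, L(-7, 5))/u = -170/42 = -170*1/42 = -85/21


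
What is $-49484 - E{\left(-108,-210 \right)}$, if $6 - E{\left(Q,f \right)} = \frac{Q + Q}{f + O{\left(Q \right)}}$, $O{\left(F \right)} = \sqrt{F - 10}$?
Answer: $- \frac{1094151730}{22109} + \frac{108 i \sqrt{118}}{22109} \approx -49489.0 + 0.053063 i$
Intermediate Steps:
$O{\left(F \right)} = \sqrt{-10 + F}$
$E{\left(Q,f \right)} = 6 - \frac{2 Q}{f + \sqrt{-10 + Q}}$ ($E{\left(Q,f \right)} = 6 - \frac{Q + Q}{f + \sqrt{-10 + Q}} = 6 - \frac{2 Q}{f + \sqrt{-10 + Q}}$)
$-49484 - E{\left(-108,-210 \right)} = -49484 - \frac{2 \left(\left(-1\right) \left(-108\right) + 3 \left(-210\right) + 3 \sqrt{-10 - 108}\right)}{-210 + \sqrt{-10 - 108}} = -49484 - \frac{2 \left(108 - 630 + 3 \sqrt{-118}\right)}{-210 + \sqrt{-118}} = -49484 - \frac{2 \left(108 - 630 + 3 i \sqrt{118}\right)}{-210 + i \sqrt{118}} = -49484 - \frac{2 \left(-522 + 3 i \sqrt{118}\right)}{-210 + i \sqrt{118}}$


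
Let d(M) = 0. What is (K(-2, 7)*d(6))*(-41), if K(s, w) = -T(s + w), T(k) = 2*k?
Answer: 0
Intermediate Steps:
K(s, w) = -2*s - 2*w (K(s, w) = -2*(s + w) = -(2*s + 2*w) = -2*s - 2*w)
(K(-2, 7)*d(6))*(-41) = ((-2*(-2) - 2*7)*0)*(-41) = ((4 - 14)*0)*(-41) = -10*0*(-41) = 0*(-41) = 0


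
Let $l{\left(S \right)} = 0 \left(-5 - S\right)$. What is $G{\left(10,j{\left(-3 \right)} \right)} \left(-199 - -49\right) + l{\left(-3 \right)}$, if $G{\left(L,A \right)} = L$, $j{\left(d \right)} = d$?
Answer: $-1500$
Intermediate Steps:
$l{\left(S \right)} = 0$
$G{\left(10,j{\left(-3 \right)} \right)} \left(-199 - -49\right) + l{\left(-3 \right)} = 10 \left(-199 - -49\right) + 0 = 10 \left(-199 + 49\right) + 0 = 10 \left(-150\right) + 0 = -1500 + 0 = -1500$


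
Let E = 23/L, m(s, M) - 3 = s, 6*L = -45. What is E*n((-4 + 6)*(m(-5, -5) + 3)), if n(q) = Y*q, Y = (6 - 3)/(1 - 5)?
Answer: 23/5 ≈ 4.6000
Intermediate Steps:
L = -15/2 (L = (⅙)*(-45) = -15/2 ≈ -7.5000)
m(s, M) = 3 + s
Y = -¾ (Y = 3/(-4) = 3*(-¼) = -¾ ≈ -0.75000)
n(q) = -3*q/4
E = -46/15 (E = 23/(-15/2) = 23*(-2/15) = -46/15 ≈ -3.0667)
E*n((-4 + 6)*(m(-5, -5) + 3)) = -(-23)*(-4 + 6)*((3 - 5) + 3)/10 = -(-23)*2*(-2 + 3)/10 = -(-23)*2*1/10 = -(-23)*2/10 = -46/15*(-3/2) = 23/5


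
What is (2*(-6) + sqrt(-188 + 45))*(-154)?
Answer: 1848 - 154*I*sqrt(143) ≈ 1848.0 - 1841.6*I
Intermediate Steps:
(2*(-6) + sqrt(-188 + 45))*(-154) = (-12 + sqrt(-143))*(-154) = (-12 + I*sqrt(143))*(-154) = 1848 - 154*I*sqrt(143)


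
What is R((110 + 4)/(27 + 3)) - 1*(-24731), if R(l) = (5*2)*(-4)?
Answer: 24691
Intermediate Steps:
R(l) = -40 (R(l) = 10*(-4) = -40)
R((110 + 4)/(27 + 3)) - 1*(-24731) = -40 - 1*(-24731) = -40 + 24731 = 24691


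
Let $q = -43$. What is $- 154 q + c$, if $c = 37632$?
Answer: $44254$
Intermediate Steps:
$- 154 q + c = \left(-154\right) \left(-43\right) + 37632 = 6622 + 37632 = 44254$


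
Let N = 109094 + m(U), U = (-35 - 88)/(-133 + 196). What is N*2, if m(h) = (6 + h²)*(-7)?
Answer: 13737190/63 ≈ 2.1805e+5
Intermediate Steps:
U = -41/21 (U = -123/63 = -123*1/63 = -41/21 ≈ -1.9524)
m(h) = -42 - 7*h²
N = 6868595/63 (N = 109094 + (-42 - 7*(-41/21)²) = 109094 + (-42 - 7*1681/441) = 109094 + (-42 - 1681/63) = 109094 - 4327/63 = 6868595/63 ≈ 1.0903e+5)
N*2 = (6868595/63)*2 = 13737190/63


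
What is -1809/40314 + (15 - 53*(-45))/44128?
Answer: 176313/18531002 ≈ 0.0095145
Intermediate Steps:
-1809/40314 + (15 - 53*(-45))/44128 = -1809*1/40314 + (15 + 2385)*(1/44128) = -603/13438 + 2400*(1/44128) = -603/13438 + 75/1379 = 176313/18531002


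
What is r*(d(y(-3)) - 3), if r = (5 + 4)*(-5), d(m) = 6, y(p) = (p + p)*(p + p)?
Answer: -135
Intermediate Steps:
y(p) = 4*p² (y(p) = (2*p)*(2*p) = 4*p²)
r = -45 (r = 9*(-5) = -45)
r*(d(y(-3)) - 3) = -45*(6 - 3) = -45*3 = -135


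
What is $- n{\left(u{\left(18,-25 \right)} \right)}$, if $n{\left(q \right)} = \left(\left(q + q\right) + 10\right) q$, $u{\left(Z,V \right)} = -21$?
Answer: $-672$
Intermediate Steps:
$n{\left(q \right)} = q \left(10 + 2 q\right)$ ($n{\left(q \right)} = \left(2 q + 10\right) q = \left(10 + 2 q\right) q = q \left(10 + 2 q\right)$)
$- n{\left(u{\left(18,-25 \right)} \right)} = - 2 \left(-21\right) \left(5 - 21\right) = - 2 \left(-21\right) \left(-16\right) = \left(-1\right) 672 = -672$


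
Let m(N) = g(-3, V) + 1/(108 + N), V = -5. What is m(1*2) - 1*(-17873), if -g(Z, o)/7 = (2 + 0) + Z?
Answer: 1966801/110 ≈ 17880.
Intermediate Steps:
g(Z, o) = -14 - 7*Z (g(Z, o) = -7*((2 + 0) + Z) = -7*(2 + Z) = -14 - 7*Z)
m(N) = 7 + 1/(108 + N) (m(N) = (-14 - 7*(-3)) + 1/(108 + N) = (-14 + 21) + 1/(108 + N) = 7 + 1/(108 + N))
m(1*2) - 1*(-17873) = (757 + 7*(1*2))/(108 + 1*2) - 1*(-17873) = (757 + 7*2)/(108 + 2) + 17873 = (757 + 14)/110 + 17873 = (1/110)*771 + 17873 = 771/110 + 17873 = 1966801/110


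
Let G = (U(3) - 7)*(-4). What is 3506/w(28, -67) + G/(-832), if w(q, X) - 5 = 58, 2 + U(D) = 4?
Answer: 728933/13104 ≈ 55.627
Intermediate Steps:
U(D) = 2 (U(D) = -2 + 4 = 2)
w(q, X) = 63 (w(q, X) = 5 + 58 = 63)
G = 20 (G = (2 - 7)*(-4) = -5*(-4) = 20)
3506/w(28, -67) + G/(-832) = 3506/63 + 20/(-832) = 3506*(1/63) + 20*(-1/832) = 3506/63 - 5/208 = 728933/13104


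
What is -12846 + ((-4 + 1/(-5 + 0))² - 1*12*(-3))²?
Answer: -6230469/625 ≈ -9968.8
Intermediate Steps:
-12846 + ((-4 + 1/(-5 + 0))² - 1*12*(-3))² = -12846 + ((-4 + 1/(-5))² - 12*(-3))² = -12846 + ((-4 - ⅕)² + 36)² = -12846 + ((-21/5)² + 36)² = -12846 + (441/25 + 36)² = -12846 + (1341/25)² = -12846 + 1798281/625 = -6230469/625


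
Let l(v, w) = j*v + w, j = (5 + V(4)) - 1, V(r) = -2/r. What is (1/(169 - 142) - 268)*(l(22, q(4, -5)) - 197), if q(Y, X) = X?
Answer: 904375/27 ≈ 33495.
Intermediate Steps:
j = 7/2 (j = (5 - 2/4) - 1 = (5 - 2*1/4) - 1 = (5 - 1/2) - 1 = 9/2 - 1 = 7/2 ≈ 3.5000)
l(v, w) = w + 7*v/2 (l(v, w) = 7*v/2 + w = w + 7*v/2)
(1/(169 - 142) - 268)*(l(22, q(4, -5)) - 197) = (1/(169 - 142) - 268)*((-5 + (7/2)*22) - 197) = (1/27 - 268)*((-5 + 77) - 197) = (1/27 - 268)*(72 - 197) = -7235/27*(-125) = 904375/27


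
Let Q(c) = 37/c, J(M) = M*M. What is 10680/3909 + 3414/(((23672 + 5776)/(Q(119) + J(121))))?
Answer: 107820375311/63418313 ≈ 1700.1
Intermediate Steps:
J(M) = M²
10680/3909 + 3414/(((23672 + 5776)/(Q(119) + J(121)))) = 10680/3909 + 3414/(((23672 + 5776)/(37/119 + 121²))) = 10680*(1/3909) + 3414/((29448/(37*(1/119) + 14641))) = 3560/1303 + 3414/((29448/(37/119 + 14641))) = 3560/1303 + 3414/((29448/(1742316/119))) = 3560/1303 + 3414/((29448*(119/1742316))) = 3560/1303 + 3414/(292026/145193) = 3560/1303 + 3414*(145193/292026) = 3560/1303 + 82614817/48671 = 107820375311/63418313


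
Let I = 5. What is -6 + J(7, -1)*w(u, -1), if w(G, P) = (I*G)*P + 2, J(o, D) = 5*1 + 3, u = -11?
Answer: 450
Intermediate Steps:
J(o, D) = 8 (J(o, D) = 5 + 3 = 8)
w(G, P) = 2 + 5*G*P (w(G, P) = (5*G)*P + 2 = 5*G*P + 2 = 2 + 5*G*P)
-6 + J(7, -1)*w(u, -1) = -6 + 8*(2 + 5*(-11)*(-1)) = -6 + 8*(2 + 55) = -6 + 8*57 = -6 + 456 = 450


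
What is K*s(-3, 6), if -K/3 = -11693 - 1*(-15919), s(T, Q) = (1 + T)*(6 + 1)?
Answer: 177492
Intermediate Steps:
s(T, Q) = 7 + 7*T (s(T, Q) = (1 + T)*7 = 7 + 7*T)
K = -12678 (K = -3*(-11693 - 1*(-15919)) = -3*(-11693 + 15919) = -3*4226 = -12678)
K*s(-3, 6) = -12678*(7 + 7*(-3)) = -12678*(7 - 21) = -12678*(-14) = 177492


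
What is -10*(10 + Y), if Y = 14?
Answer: -240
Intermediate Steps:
-10*(10 + Y) = -10*(10 + 14) = -10*24 = -240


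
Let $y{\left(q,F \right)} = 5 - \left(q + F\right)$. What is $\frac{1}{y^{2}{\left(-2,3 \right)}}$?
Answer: $\frac{1}{16} \approx 0.0625$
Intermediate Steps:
$y{\left(q,F \right)} = 5 - F - q$ ($y{\left(q,F \right)} = 5 - \left(F + q\right) = 5 - F - q$)
$\frac{1}{y^{2}{\left(-2,3 \right)}} = \frac{1}{\left(5 - 3 - -2\right)^{2}} = \frac{1}{\left(5 - 3 + 2\right)^{2}} = \frac{1}{4^{2}} = \frac{1}{16}$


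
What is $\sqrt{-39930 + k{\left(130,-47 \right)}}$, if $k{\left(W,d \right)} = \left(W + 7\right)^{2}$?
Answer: $i \sqrt{21161} \approx 145.47 i$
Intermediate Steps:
$k{\left(W,d \right)} = \left(7 + W\right)^{2}$
$\sqrt{-39930 + k{\left(130,-47 \right)}} = \sqrt{-39930 + \left(7 + 130\right)^{2}} = \sqrt{-39930 + 137^{2}} = \sqrt{-39930 + 18769} = \sqrt{-21161} = i \sqrt{21161}$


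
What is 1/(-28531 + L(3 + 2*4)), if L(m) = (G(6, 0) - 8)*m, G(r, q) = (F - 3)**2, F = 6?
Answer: -1/28520 ≈ -3.5063e-5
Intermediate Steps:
G(r, q) = 9 (G(r, q) = (6 - 3)**2 = 3**2 = 9)
L(m) = m (L(m) = (9 - 8)*m = 1*m = m)
1/(-28531 + L(3 + 2*4)) = 1/(-28531 + (3 + 2*4)) = 1/(-28531 + (3 + 8)) = 1/(-28531 + 11) = 1/(-28520) = -1/28520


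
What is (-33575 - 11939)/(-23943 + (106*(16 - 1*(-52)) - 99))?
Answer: 22757/8417 ≈ 2.7037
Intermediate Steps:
(-33575 - 11939)/(-23943 + (106*(16 - 1*(-52)) - 99)) = -45514/(-23943 + (106*(16 + 52) - 99)) = -45514/(-23943 + (106*68 - 99)) = -45514/(-23943 + (7208 - 99)) = -45514/(-23943 + 7109) = -45514/(-16834) = -45514*(-1/16834) = 22757/8417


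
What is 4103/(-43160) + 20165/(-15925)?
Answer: -2878959/2114840 ≈ -1.3613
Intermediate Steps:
4103/(-43160) + 20165/(-15925) = 4103*(-1/43160) + 20165*(-1/15925) = -4103/43160 - 4033/3185 = -2878959/2114840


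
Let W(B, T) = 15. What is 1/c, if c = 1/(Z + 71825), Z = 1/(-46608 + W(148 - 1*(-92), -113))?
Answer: 3346542224/46593 ≈ 71825.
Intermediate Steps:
Z = -1/46593 (Z = 1/(-46608 + 15) = 1/(-46593) = -1/46593 ≈ -2.1462e-5)
c = 46593/3346542224 (c = 1/(-1/46593 + 71825) = 1/(3346542224/46593) = 46593/3346542224 ≈ 1.3923e-5)
1/c = 1/(46593/3346542224) = 3346542224/46593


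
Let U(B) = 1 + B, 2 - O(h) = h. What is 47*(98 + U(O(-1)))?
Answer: 4794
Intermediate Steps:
O(h) = 2 - h
47*(98 + U(O(-1))) = 47*(98 + (1 + (2 - 1*(-1)))) = 47*(98 + (1 + (2 + 1))) = 47*(98 + (1 + 3)) = 47*(98 + 4) = 47*102 = 4794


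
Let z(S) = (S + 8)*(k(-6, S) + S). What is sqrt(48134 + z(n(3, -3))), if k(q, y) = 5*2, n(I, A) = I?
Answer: sqrt(48277) ≈ 219.72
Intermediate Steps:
k(q, y) = 10
z(S) = (8 + S)*(10 + S) (z(S) = (S + 8)*(10 + S) = (8 + S)*(10 + S))
sqrt(48134 + z(n(3, -3))) = sqrt(48134 + (80 + 3**2 + 18*3)) = sqrt(48134 + (80 + 9 + 54)) = sqrt(48134 + 143) = sqrt(48277)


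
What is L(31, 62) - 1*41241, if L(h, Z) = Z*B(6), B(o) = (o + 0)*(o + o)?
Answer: -36777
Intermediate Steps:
B(o) = 2*o² (B(o) = o*(2*o) = 2*o²)
L(h, Z) = 72*Z (L(h, Z) = Z*(2*6²) = Z*(2*36) = Z*72 = 72*Z)
L(31, 62) - 1*41241 = 72*62 - 1*41241 = 4464 - 41241 = -36777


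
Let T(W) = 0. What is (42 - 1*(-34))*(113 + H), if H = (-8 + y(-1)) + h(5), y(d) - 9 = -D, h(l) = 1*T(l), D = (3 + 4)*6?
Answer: 5472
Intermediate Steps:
D = 42 (D = 7*6 = 42)
h(l) = 0 (h(l) = 1*0 = 0)
y(d) = -33 (y(d) = 9 - 1*42 = 9 - 42 = -33)
H = -41 (H = (-8 - 33) + 0 = -41 + 0 = -41)
(42 - 1*(-34))*(113 + H) = (42 - 1*(-34))*(113 - 41) = (42 + 34)*72 = 76*72 = 5472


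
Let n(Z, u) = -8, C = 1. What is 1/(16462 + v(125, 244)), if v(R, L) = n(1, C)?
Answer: 1/16454 ≈ 6.0775e-5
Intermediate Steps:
v(R, L) = -8
1/(16462 + v(125, 244)) = 1/(16462 - 8) = 1/16454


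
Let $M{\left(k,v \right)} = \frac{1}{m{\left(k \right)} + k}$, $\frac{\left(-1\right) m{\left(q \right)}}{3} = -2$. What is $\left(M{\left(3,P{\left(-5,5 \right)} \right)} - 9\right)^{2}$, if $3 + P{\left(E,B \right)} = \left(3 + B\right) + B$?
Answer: $\frac{6400}{81} \approx 79.012$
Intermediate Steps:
$m{\left(q \right)} = 6$ ($m{\left(q \right)} = \left(-3\right) \left(-2\right) = 6$)
$P{\left(E,B \right)} = 2 B$ ($P{\left(E,B \right)} = -3 + \left(\left(3 + B\right) + B\right) = -3 + \left(3 + 2 B\right) = 2 B$)
$M{\left(k,v \right)} = \frac{1}{6 + k}$
$\left(M{\left(3,P{\left(-5,5 \right)} \right)} - 9\right)^{2} = \left(\frac{1}{6 + 3} - 9\right)^{2} = \left(\frac{1}{9} - 9\right)^{2} = \left(- \frac{80}{9}\right)^{2} = \frac{6400}{81}$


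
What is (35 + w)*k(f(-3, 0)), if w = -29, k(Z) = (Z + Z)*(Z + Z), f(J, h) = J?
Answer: 216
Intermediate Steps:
k(Z) = 4*Z² (k(Z) = (2*Z)*(2*Z) = 4*Z²)
(35 + w)*k(f(-3, 0)) = (35 - 29)*(4*(-3)²) = 6*(4*9) = 6*36 = 216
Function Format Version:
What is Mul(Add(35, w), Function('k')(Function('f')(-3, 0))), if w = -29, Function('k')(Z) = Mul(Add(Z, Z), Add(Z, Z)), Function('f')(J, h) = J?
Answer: 216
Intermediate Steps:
Function('k')(Z) = Mul(4, Pow(Z, 2)) (Function('k')(Z) = Mul(Mul(2, Z), Mul(2, Z)) = Mul(4, Pow(Z, 2)))
Mul(Add(35, w), Function('k')(Function('f')(-3, 0))) = Mul(Add(35, -29), Mul(4, Pow(-3, 2))) = Mul(6, Mul(4, 9)) = Mul(6, 36) = 216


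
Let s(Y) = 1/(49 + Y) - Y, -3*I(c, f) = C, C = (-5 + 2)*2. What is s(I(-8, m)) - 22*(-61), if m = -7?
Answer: 68341/51 ≈ 1340.0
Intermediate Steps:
C = -6 (C = -3*2 = -6)
I(c, f) = 2 (I(c, f) = -1/3*(-6) = 2)
s(I(-8, m)) - 22*(-61) = (1 - 1*2**2 - 49*2)/(49 + 2) - 22*(-61) = (1 - 1*4 - 98)/51 - 1*(-1342) = (1 - 4 - 98)/51 + 1342 = (1/51)*(-101) + 1342 = -101/51 + 1342 = 68341/51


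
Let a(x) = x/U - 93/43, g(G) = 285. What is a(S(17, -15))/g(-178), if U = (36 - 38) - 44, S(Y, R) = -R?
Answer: -1641/187910 ≈ -0.0087329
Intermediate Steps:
U = -46 (U = -2 - 44 = -46)
a(x) = -93/43 - x/46 (a(x) = x/(-46) - 93/43 = x*(-1/46) - 93*1/43 = -x/46 - 93/43 = -93/43 - x/46)
a(S(17, -15))/g(-178) = (-93/43 - (-1)*(-15)/46)/285 = (-93/43 - 1/46*15)*(1/285) = (-93/43 - 15/46)*(1/285) = -4923/1978*1/285 = -1641/187910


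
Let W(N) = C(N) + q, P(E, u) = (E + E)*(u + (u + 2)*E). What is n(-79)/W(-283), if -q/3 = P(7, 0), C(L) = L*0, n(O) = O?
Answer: 79/588 ≈ 0.13435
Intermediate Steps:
P(E, u) = 2*E*(u + E*(2 + u)) (P(E, u) = (2*E)*(u + (2 + u)*E) = (2*E)*(u + E*(2 + u)) = 2*E*(u + E*(2 + u)))
C(L) = 0
q = -588 (q = -6*7*(0 + 2*7 + 7*0) = -6*7*(0 + 14 + 0) = -6*7*14 = -3*196 = -588)
W(N) = -588 (W(N) = 0 - 588 = -588)
n(-79)/W(-283) = -79/(-588) = -79*(-1/588) = 79/588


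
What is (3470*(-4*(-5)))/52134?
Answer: 34700/26067 ≈ 1.3312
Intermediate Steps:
(3470*(-4*(-5)))/52134 = (3470*20)*(1/52134) = 69400*(1/52134) = 34700/26067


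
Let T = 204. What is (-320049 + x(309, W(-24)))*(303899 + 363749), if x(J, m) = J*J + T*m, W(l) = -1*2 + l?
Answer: -153473581056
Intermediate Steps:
W(l) = -2 + l
x(J, m) = J² + 204*m (x(J, m) = J*J + 204*m = J² + 204*m)
(-320049 + x(309, W(-24)))*(303899 + 363749) = (-320049 + (309² + 204*(-2 - 24)))*(303899 + 363749) = (-320049 + (95481 + 204*(-26)))*667648 = (-320049 + (95481 - 5304))*667648 = (-320049 + 90177)*667648 = -229872*667648 = -153473581056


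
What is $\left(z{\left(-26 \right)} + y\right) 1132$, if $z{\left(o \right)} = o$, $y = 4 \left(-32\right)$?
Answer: $-174328$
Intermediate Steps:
$y = -128$
$\left(z{\left(-26 \right)} + y\right) 1132 = \left(-26 - 128\right) 1132 = \left(-154\right) 1132 = -174328$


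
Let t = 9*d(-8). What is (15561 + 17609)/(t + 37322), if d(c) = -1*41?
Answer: 33170/36953 ≈ 0.89763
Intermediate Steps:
d(c) = -41
t = -369 (t = 9*(-41) = -369)
(15561 + 17609)/(t + 37322) = (15561 + 17609)/(-369 + 37322) = 33170/36953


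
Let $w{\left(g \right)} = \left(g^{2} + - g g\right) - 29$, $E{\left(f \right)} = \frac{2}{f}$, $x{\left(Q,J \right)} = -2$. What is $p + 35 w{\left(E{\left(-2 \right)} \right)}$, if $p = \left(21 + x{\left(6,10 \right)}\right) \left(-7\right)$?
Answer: $-1148$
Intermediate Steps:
$w{\left(g \right)} = -29$ ($w{\left(g \right)} = \left(g^{2} - g^{2}\right) - 29 = 0 - 29 = -29$)
$p = -133$ ($p = \left(21 - 2\right) \left(-7\right) = 19 \left(-7\right) = -133$)
$p + 35 w{\left(E{\left(-2 \right)} \right)} = -133 + 35 \left(-29\right) = -133 - 1015 = -1148$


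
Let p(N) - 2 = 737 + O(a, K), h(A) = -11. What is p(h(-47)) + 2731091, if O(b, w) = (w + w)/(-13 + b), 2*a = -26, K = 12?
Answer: 35513778/13 ≈ 2.7318e+6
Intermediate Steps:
a = -13 (a = (1/2)*(-26) = -13)
O(b, w) = 2*w/(-13 + b) (O(b, w) = (2*w)/(-13 + b) = 2*w/(-13 + b))
p(N) = 9595/13 (p(N) = 2 + (737 + 2*12/(-13 - 13)) = 2 + (737 + 2*12/(-26)) = 2 + (737 + 2*12*(-1/26)) = 2 + (737 - 12/13) = 2 + 9569/13 = 9595/13)
p(h(-47)) + 2731091 = 9595/13 + 2731091 = 35513778/13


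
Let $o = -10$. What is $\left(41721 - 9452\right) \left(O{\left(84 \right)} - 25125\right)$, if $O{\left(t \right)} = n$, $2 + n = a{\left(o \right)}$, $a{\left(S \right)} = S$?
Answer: $-811145853$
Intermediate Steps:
$n = -12$ ($n = -2 - 10 = -12$)
$O{\left(t \right)} = -12$
$\left(41721 - 9452\right) \left(O{\left(84 \right)} - 25125\right) = \left(41721 - 9452\right) \left(-12 - 25125\right) = 32269 \left(-25137\right) = -811145853$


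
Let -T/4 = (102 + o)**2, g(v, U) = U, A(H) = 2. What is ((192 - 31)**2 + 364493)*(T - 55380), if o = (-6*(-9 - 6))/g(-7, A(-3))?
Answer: -55366951824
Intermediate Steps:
o = 45 (o = -6*(-9 - 6)/2 = -6*(-15)*(1/2) = 90*(1/2) = 45)
T = -86436 (T = -4*(102 + 45)**2 = -4*147**2 = -4*21609 = -86436)
((192 - 31)**2 + 364493)*(T - 55380) = ((192 - 31)**2 + 364493)*(-86436 - 55380) = (161**2 + 364493)*(-141816) = (25921 + 364493)*(-141816) = 390414*(-141816) = -55366951824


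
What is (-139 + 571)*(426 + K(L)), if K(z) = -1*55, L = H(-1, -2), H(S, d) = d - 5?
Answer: 160272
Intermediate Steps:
H(S, d) = -5 + d
L = -7 (L = -5 - 2 = -7)
K(z) = -55
(-139 + 571)*(426 + K(L)) = (-139 + 571)*(426 - 55) = 432*371 = 160272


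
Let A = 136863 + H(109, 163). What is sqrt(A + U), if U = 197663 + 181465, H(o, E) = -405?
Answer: sqrt(515586) ≈ 718.04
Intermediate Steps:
U = 379128
A = 136458 (A = 136863 - 405 = 136458)
sqrt(A + U) = sqrt(136458 + 379128) = sqrt(515586)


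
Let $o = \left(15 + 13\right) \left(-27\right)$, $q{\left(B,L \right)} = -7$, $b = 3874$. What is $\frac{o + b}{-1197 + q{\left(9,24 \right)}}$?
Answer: $- \frac{1559}{602} \approx -2.5897$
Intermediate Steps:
$o = -756$ ($o = 28 \left(-27\right) = -756$)
$\frac{o + b}{-1197 + q{\left(9,24 \right)}} = \frac{-756 + 3874}{-1197 - 7} = \frac{3118}{-1204} = 3118 \left(- \frac{1}{1204}\right) = - \frac{1559}{602}$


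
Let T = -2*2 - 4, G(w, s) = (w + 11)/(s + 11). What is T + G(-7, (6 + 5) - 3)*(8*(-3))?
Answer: -248/19 ≈ -13.053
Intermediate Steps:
G(w, s) = (11 + w)/(11 + s)
T = -8 (T = -4 - 4 = -8)
T + G(-7, (6 + 5) - 3)*(8*(-3)) = -8 + ((11 - 7)/(11 + ((6 + 5) - 3)))*(8*(-3)) = -8 + (4/(11 + (11 - 3)))*(-24) = -8 + (4/(11 + 8))*(-24) = -8 + (4/19)*(-24) = -8 - 96/19 = -248/19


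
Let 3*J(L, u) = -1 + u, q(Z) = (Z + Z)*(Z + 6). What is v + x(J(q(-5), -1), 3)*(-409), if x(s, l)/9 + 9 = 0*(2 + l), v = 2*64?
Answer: 33257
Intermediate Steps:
q(Z) = 2*Z*(6 + Z) (q(Z) = (2*Z)*(6 + Z) = 2*Z*(6 + Z))
v = 128
J(L, u) = -1/3 + u/3 (J(L, u) = (-1 + u)/3 = -1/3 + u/3)
x(s, l) = -81 (x(s, l) = -81 + 9*(0*(2 + l)) = -81 + 9*0 = -81 + 0 = -81)
v + x(J(q(-5), -1), 3)*(-409) = 128 - 81*(-409) = 128 + 33129 = 33257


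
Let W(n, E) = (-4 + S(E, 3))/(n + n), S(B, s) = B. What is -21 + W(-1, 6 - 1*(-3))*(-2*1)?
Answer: -16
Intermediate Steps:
W(n, E) = (-4 + E)/(2*n) (W(n, E) = (-4 + E)/(n + n) = (-4 + E)/((2*n)) = (-4 + E)*(1/(2*n)) = (-4 + E)/(2*n))
-21 + W(-1, 6 - 1*(-3))*(-2*1) = -21 + ((1/2)*(-4 + (6 - 1*(-3)))/(-1))*(-2*1) = -21 + ((1/2)*(-1)*(-4 + (6 + 3)))*(-2) = -21 + ((1/2)*(-1)*(-4 + 9))*(-2) = -21 + ((1/2)*(-1)*5)*(-2) = -21 - 5/2*(-2) = -21 + 5 = -16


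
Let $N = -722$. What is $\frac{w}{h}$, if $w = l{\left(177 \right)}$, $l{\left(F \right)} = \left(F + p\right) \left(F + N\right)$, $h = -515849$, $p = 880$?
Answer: $\frac{576065}{515849} \approx 1.1167$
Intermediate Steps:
$l{\left(F \right)} = \left(-722 + F\right) \left(880 + F\right)$ ($l{\left(F \right)} = \left(F + 880\right) \left(F - 722\right) = \left(880 + F\right) \left(-722 + F\right) = \left(-722 + F\right) \left(880 + F\right)$)
$w = -576065$ ($w = -635360 + 177^{2} + 158 \cdot 177 = -635360 + 31329 + 27966 = -576065$)
$\frac{w}{h} = - \frac{576065}{-515849} = \left(-576065\right) \left(- \frac{1}{515849}\right) = \frac{576065}{515849}$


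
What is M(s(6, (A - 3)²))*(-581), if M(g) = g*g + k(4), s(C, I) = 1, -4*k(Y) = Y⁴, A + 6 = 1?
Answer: 36603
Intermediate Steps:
A = -5 (A = -6 + 1 = -5)
k(Y) = -Y⁴/4
M(g) = -64 + g² (M(g) = g*g - ¼*4⁴ = g² - ¼*256 = g² - 64 = -64 + g²)
M(s(6, (A - 3)²))*(-581) = (-64 + 1²)*(-581) = (-64 + 1)*(-581) = -63*(-581) = 36603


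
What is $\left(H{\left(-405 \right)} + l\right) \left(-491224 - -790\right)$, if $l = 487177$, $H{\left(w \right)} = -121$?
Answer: $-238868822304$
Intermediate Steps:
$\left(H{\left(-405 \right)} + l\right) \left(-491224 - -790\right) = \left(-121 + 487177\right) \left(-491224 - -790\right) = 487056 \left(-491224 + 790\right) = 487056 \left(-490434\right) = -238868822304$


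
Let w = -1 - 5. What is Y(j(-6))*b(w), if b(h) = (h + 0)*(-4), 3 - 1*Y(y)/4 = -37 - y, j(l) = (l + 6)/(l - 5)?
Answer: 3840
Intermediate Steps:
j(l) = (6 + l)/(-5 + l)
w = -6
Y(y) = 160 + 4*y (Y(y) = 12 - 4*(-37 - y) = 12 + (148 + 4*y) = 160 + 4*y)
b(h) = -4*h (b(h) = h*(-4) = -4*h)
Y(j(-6))*b(w) = (160 + 4*((6 - 6)/(-5 - 6)))*(-4*(-6)) = (160 + 4*(0/(-11)))*24 = (160 + 4*(-1/11*0))*24 = (160 + 4*0)*24 = (160 + 0)*24 = 160*24 = 3840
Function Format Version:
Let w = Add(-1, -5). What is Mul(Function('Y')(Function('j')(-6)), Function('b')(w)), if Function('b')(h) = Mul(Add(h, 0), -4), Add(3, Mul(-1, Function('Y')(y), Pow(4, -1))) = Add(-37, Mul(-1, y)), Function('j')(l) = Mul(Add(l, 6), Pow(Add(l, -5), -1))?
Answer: 3840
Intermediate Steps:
Function('j')(l) = Mul(Pow(Add(-5, l), -1), Add(6, l)) (Function('j')(l) = Mul(Add(6, l), Pow(Add(-5, l), -1)) = Mul(Pow(Add(-5, l), -1), Add(6, l)))
w = -6
Function('Y')(y) = Add(160, Mul(4, y)) (Function('Y')(y) = Add(12, Mul(-4, Add(-37, Mul(-1, y)))) = Add(12, Add(148, Mul(4, y))) = Add(160, Mul(4, y)))
Function('b')(h) = Mul(-4, h) (Function('b')(h) = Mul(h, -4) = Mul(-4, h))
Mul(Function('Y')(Function('j')(-6)), Function('b')(w)) = Mul(Add(160, Mul(4, Mul(Pow(Add(-5, -6), -1), Add(6, -6)))), Mul(-4, -6)) = Mul(Add(160, Mul(4, Mul(Pow(-11, -1), 0))), 24) = Mul(Add(160, Mul(4, Mul(Rational(-1, 11), 0))), 24) = Mul(Add(160, Mul(4, 0)), 24) = Mul(Add(160, 0), 24) = Mul(160, 24) = 3840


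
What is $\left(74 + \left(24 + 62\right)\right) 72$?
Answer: $11520$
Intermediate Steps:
$\left(74 + \left(24 + 62\right)\right) 72 = \left(74 + 86\right) 72 = 160 \cdot 72 = 11520$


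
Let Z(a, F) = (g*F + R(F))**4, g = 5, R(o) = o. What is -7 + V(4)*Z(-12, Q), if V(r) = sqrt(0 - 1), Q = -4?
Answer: -7 + 331776*I ≈ -7.0 + 3.3178e+5*I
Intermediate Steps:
V(r) = I (V(r) = sqrt(-1) = I)
Z(a, F) = 1296*F**4 (Z(a, F) = (5*F + F)**4 = (6*F)**4 = 1296*F**4)
-7 + V(4)*Z(-12, Q) = -7 + I*(1296*(-4)**4) = -7 + I*(1296*256) = -7 + I*331776 = -7 + 331776*I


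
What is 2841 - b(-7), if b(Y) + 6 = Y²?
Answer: 2798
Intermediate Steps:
b(Y) = -6 + Y²
2841 - b(-7) = 2841 - (-6 + (-7)²) = 2841 - (-6 + 49) = 2841 - 1*43 = 2841 - 43 = 2798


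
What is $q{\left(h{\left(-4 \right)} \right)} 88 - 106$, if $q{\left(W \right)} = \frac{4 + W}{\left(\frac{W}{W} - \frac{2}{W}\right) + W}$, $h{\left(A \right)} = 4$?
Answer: $\frac{454}{9} \approx 50.444$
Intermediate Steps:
$q{\left(W \right)} = \frac{4 + W}{1 + W - \frac{2}{W}}$ ($q{\left(W \right)} = \frac{4 + W}{\left(1 - \frac{2}{W}\right) + W} = \frac{4 + W}{1 + W - \frac{2}{W}}$)
$q{\left(h{\left(-4 \right)} \right)} 88 - 106 = \frac{4 \left(4 + 4\right)}{-2 + 4 + 4^{2}} \cdot 88 - 106 = 4 \frac{1}{-2 + 4 + 16} \cdot 8 \cdot 88 - 106 = 4 \cdot \frac{1}{18} \cdot 8 \cdot 88 - 106 = \frac{16}{9} \cdot 88 - 106 = \frac{1408}{9} - 106 = \frac{454}{9}$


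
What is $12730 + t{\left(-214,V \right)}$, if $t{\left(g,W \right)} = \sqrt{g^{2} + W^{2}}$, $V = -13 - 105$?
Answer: $12730 + 2 \sqrt{14930} \approx 12974.0$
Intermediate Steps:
$V = -118$
$t{\left(g,W \right)} = \sqrt{W^{2} + g^{2}}$
$12730 + t{\left(-214,V \right)} = 12730 + \sqrt{\left(-118\right)^{2} + \left(-214\right)^{2}} = 12730 + \sqrt{13924 + 45796} = 12730 + \sqrt{59720} = 12730 + 2 \sqrt{14930}$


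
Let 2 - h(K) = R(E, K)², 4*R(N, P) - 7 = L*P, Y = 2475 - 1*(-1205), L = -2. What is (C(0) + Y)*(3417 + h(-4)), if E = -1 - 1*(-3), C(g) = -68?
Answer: 49194537/4 ≈ 1.2299e+7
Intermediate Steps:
E = 2 (E = -1 + 3 = 2)
Y = 3680 (Y = 2475 + 1205 = 3680)
R(N, P) = 7/4 - P/2 (R(N, P) = 7/4 + (-2*P)/4 = 7/4 - P/2)
h(K) = 2 - (7/4 - K/2)²
(C(0) + Y)*(3417 + h(-4)) = (-68 + 3680)*(3417 + (2 - (-7 + 2*(-4))²/16)) = 3612*(3417 + (2 - (-7 - 8)²/16)) = 3612*(3417 + (2 - 1/16*(-15)²)) = 3612*(3417 + (2 - 1/16*225)) = 3612*(3417 + (2 - 225/16)) = 3612*(3417 - 193/16) = 3612*(54479/16) = 49194537/4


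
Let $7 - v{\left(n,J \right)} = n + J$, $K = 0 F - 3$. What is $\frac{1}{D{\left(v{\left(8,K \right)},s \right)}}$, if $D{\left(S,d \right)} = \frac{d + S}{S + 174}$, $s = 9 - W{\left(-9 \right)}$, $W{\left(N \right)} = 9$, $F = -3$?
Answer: $88$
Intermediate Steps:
$K = -3$ ($K = 0 \left(-3\right) - 3 = 0 - 3 = -3$)
$v{\left(n,J \right)} = 7 - J - n$ ($v{\left(n,J \right)} = 7 - \left(n + J\right) = 7 - \left(J + n\right) = 7 - J - n$)
$s = 0$ ($s = 9 - 9 = 0$)
$D{\left(S,d \right)} = \frac{S + d}{174 + S}$
$\frac{1}{D{\left(v{\left(8,K \right)},s \right)}} = \frac{1}{\frac{1}{174 - -2} \left(\left(7 - -3 - 8\right) + 0\right)} = \frac{1}{\frac{1}{174 + \left(7 + 3 - 8\right)} \left(\left(7 + 3 - 8\right) + 0\right)} = \frac{1}{\frac{1}{174 + 2} \left(2 + 0\right)} = \frac{1}{\frac{1}{176} \cdot 2} = \frac{1}{\frac{1}{88}} = 88$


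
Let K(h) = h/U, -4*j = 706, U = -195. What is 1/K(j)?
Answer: 390/353 ≈ 1.1048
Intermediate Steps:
j = -353/2 (j = -¼*706 = -353/2 ≈ -176.50)
K(h) = -h/195 (K(h) = h/(-195) = h*(-1/195) = -h/195)
1/K(j) = 1/(-1/195*(-353/2)) = 1/(353/390) = 390/353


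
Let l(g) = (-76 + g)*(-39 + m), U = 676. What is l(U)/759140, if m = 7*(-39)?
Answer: -9360/37957 ≈ -0.24659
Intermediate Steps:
m = -273
l(g) = 23712 - 312*g (l(g) = (-76 + g)*(-39 - 273) = (-76 + g)*(-312) = 23712 - 312*g)
l(U)/759140 = (23712 - 312*676)/759140 = (23712 - 210912)*(1/759140) = -187200*1/759140 = -9360/37957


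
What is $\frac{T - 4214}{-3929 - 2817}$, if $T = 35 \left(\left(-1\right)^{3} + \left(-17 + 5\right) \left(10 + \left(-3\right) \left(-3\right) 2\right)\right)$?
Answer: $\frac{16009}{6746} \approx 2.3731$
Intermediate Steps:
$T = -11795$ ($T = 35 \left(-1 - 12 \left(10 + 9 \cdot 2\right)\right) = 35 \left(-1 - 12 \left(10 + 18\right)\right) = 35 \left(-1 - 336\right) = 35 \left(-337\right) = -11795$)
$\frac{T - 4214}{-3929 - 2817} = \frac{-11795 - 4214}{-3929 - 2817} = - \frac{16009}{-6746} = \left(-16009\right) \left(- \frac{1}{6746}\right) = \frac{16009}{6746}$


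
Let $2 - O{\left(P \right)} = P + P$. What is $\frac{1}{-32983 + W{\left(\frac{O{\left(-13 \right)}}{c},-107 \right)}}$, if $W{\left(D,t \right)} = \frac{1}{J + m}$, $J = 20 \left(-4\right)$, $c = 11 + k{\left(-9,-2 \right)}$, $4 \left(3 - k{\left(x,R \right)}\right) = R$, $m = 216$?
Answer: $- \frac{136}{4485687} \approx -3.0319 \cdot 10^{-5}$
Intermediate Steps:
$k{\left(x,R \right)} = 3 - \frac{R}{4}$
$O{\left(P \right)} = 2 - 2 P$ ($O{\left(P \right)} = 2 - \left(P + P\right) = 2 - 2 P$)
$c = \frac{29}{2}$ ($c = 11 + \left(3 - - \frac{1}{2}\right) = 11 + \left(3 + \frac{1}{2}\right) = 11 + \frac{7}{2} = \frac{29}{2} \approx 14.5$)
$J = -80$
$W{\left(D,t \right)} = \frac{1}{136}$ ($W{\left(D,t \right)} = \frac{1}{-80 + 216} = \frac{1}{136}$)
$\frac{1}{-32983 + W{\left(\frac{O{\left(-13 \right)}}{c},-107 \right)}} = \frac{1}{-32983 + \frac{1}{136}} = \frac{1}{- \frac{4485687}{136}} = - \frac{136}{4485687}$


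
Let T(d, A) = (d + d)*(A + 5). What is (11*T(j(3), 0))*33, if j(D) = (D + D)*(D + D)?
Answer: 130680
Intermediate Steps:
j(D) = 4*D² (j(D) = (2*D)*(2*D) = 4*D²)
T(d, A) = 2*d*(5 + A) (T(d, A) = (2*d)*(5 + A) = 2*d*(5 + A))
(11*T(j(3), 0))*33 = (11*(2*(4*3²)*(5 + 0)))*33 = (11*(2*(4*9)*5))*33 = (11*(2*36*5))*33 = (11*360)*33 = 3960*33 = 130680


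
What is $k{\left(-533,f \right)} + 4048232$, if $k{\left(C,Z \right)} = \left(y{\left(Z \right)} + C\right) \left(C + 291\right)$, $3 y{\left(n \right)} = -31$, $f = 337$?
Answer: $\frac{12539156}{3} \approx 4.1797 \cdot 10^{6}$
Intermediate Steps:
$y{\left(n \right)} = - \frac{31}{3}$ ($y{\left(n \right)} = \frac{1}{3} \left(-31\right) = - \frac{31}{3}$)
$k{\left(C,Z \right)} = \left(291 + C\right) \left(- \frac{31}{3} + C\right)$ ($k{\left(C,Z \right)} = \left(- \frac{31}{3} + C\right) \left(C + 291\right) = \left(- \frac{31}{3} + C\right) \left(291 + C\right) = \left(291 + C\right) \left(- \frac{31}{3} + C\right)$)
$k{\left(-533,f \right)} + 4048232 = \left(-3007 + \left(-533\right)^{2} + \frac{842}{3} \left(-533\right)\right) + 4048232 = \left(-3007 + 284089 - \frac{448786}{3}\right) + 4048232 = \frac{394460}{3} + 4048232 = \frac{12539156}{3}$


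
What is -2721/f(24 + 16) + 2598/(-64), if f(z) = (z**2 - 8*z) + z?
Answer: -75073/1760 ≈ -42.655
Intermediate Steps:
f(z) = z**2 - 7*z
-2721/f(24 + 16) + 2598/(-64) = -2721*1/((-7 + (24 + 16))*(24 + 16)) + 2598/(-64) = -2721*1/(40*(-7 + 40)) + 2598*(-1/64) = -2721/(40*33) - 1299/32 = -2721/1320 - 1299/32 = -2721*1/1320 - 1299/32 = -907/440 - 1299/32 = -75073/1760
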